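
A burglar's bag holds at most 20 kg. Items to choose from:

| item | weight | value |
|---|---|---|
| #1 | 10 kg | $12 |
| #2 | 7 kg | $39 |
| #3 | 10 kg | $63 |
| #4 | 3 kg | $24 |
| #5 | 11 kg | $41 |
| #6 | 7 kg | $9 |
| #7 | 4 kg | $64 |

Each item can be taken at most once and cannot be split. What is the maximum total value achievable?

$151

Check high-value combinations within 20 kg:
- #3+#4+#7: weight 10+3+4=17, value 63+24+64=151
- #4+#5+#7: weight 3+11+4=18, value 24+41+64=129
- #3+#7: weight 10+4=14, value 63+64=127
- #2+#4+#7: weight 7+3+4=14, value 39+24+64=127
- #2+#3+#4: weight 7+10+3=20, value 39+63+24=126
Best: $151.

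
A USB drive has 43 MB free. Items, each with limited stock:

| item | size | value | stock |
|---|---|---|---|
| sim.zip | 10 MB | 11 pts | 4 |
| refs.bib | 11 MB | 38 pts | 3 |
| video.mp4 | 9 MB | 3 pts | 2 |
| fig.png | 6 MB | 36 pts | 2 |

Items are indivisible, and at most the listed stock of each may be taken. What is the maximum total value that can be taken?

Top feasible selections:
- 2×refs.bib + 1×video.mp4 + 2×fig.png: size 43, value 151
- 3×refs.bib + 1×fig.png: size 39, value 150
- 2×refs.bib + 2×fig.png: size 34, value 148
Best: 151 pts.

151 pts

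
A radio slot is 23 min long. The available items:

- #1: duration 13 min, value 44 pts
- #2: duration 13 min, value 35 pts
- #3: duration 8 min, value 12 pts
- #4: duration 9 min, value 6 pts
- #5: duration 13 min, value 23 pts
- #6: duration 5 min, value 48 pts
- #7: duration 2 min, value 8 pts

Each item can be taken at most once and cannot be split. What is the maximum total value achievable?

100 pts

Check high-value combinations within 23 min:
- #1+#6+#7: duration 13+5+2=20, value 44+48+8=100
- #1+#6: duration 13+5=18, value 44+48=92
- #2+#6+#7: duration 13+5+2=20, value 35+48+8=91
- #2+#6: duration 13+5=18, value 35+48=83
- #5+#6+#7: duration 13+5+2=20, value 23+48+8=79
Best: 100 pts.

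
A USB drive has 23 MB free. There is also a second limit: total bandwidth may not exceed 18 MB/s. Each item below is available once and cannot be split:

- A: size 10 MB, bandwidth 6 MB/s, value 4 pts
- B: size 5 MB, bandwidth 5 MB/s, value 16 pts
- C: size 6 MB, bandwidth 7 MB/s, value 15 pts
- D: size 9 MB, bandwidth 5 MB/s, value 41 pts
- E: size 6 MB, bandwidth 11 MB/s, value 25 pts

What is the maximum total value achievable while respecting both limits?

Feasible sets respecting both limits:
- B+C+D: size 20, bandwidth 17, value 72
- D+E: size 15, bandwidth 16, value 66
- B+D: size 14, bandwidth 10, value 57
- C+D: size 15, bandwidth 12, value 56
Best: 72 pts.

72 pts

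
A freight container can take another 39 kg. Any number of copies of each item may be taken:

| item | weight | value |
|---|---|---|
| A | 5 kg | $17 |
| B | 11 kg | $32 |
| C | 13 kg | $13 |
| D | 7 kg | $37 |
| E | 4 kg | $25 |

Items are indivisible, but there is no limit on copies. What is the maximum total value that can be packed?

$237

Best value-per-unit is E at 25/4; filling with it alone gives 9×25 = 225.
Optimal mix: 1×D + 8×E → weight 39, value 237.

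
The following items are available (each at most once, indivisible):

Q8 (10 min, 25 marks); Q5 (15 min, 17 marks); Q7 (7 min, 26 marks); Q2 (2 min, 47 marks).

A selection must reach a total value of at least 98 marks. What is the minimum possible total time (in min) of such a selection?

Subsets with value ≥ 98, sorted by total time:
- Q8+Q7+Q2: time 19, value 98
- Q8+Q5+Q7+Q2: time 34, value 115
Minimum time: 19 min.

19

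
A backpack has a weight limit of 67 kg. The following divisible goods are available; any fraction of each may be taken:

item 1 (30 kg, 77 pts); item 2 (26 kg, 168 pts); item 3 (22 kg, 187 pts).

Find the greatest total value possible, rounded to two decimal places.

403.77

Take in order of value per unit:
- item 3 (187/22 per unit): all 22 → value 187, running total 187.00
- item 2 (168/26 per unit): all 26 → value 168, running total 355.00
- item 1 (77/30 per unit): 19 of 30 → value 19×77/30 = 48.7667, running total 403.77
Total 403.77.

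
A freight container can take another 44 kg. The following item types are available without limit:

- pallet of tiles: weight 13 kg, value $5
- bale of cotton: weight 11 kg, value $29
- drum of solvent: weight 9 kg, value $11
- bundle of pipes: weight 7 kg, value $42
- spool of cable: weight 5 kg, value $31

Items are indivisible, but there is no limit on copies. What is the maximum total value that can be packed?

Best value-per-unit is spool of cable at 31/5; filling with it alone gives 8×31 = 248.
Optimal mix: 2×bundle of pipes + 6×spool of cable → weight 44, value 270.

$270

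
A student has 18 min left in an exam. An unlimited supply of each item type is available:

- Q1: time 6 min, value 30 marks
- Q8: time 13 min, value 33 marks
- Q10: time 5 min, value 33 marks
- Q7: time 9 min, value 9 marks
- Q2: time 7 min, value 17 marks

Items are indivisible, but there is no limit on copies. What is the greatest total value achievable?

99 marks

Best value-per-unit is Q10 at 33/5, and filling with it alone uses time 3×5=15. No mix of the others beats 3×33 = 99.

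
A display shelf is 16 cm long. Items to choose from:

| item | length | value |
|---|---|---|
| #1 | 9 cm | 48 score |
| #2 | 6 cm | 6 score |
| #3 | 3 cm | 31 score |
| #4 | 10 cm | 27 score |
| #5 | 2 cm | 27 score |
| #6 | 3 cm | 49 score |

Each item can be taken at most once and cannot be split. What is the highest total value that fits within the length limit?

Check high-value combinations within 16 cm:
- #1+#3+#6: length 9+3+3=15, value 48+31+49=128
- #1+#5+#6: length 9+2+3=14, value 48+27+49=124
- #2+#3+#5+#6: length 6+3+2+3=14, value 6+31+27+49=113
Best: 128 score.

128 score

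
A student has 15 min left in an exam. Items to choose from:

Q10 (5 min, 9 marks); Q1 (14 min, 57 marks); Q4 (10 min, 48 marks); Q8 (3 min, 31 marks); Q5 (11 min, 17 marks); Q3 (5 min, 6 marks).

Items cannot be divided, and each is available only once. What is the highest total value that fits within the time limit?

79 marks

Check high-value combinations within 15 min:
- Q4+Q8: time 10+3=13, value 48+31=79
- Q1: time 14, value 57
- Q10+Q4: time 5+10=15, value 9+48=57
- Q4+Q3: time 10+5=15, value 48+6=54
Best: 79 marks.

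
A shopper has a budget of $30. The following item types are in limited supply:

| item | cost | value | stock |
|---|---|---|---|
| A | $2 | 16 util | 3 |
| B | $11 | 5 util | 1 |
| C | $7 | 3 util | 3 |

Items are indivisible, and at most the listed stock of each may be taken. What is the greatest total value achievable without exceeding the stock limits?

Top feasible selections:
- 3×A + 3×C: cost 27, value 57
- 3×A + 1×B + 1×C: cost 24, value 56
- 3×A + 2×C: cost 20, value 54
- 3×A + 1×B: cost 17, value 53
Best: 57 util.

57 util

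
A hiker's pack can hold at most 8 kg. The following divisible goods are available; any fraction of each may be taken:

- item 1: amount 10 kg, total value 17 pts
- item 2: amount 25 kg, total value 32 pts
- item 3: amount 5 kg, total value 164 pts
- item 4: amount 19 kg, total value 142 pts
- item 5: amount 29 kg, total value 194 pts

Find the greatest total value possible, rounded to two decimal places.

Take in order of value per unit:
- item 3 (164/5 per unit): all 5 → value 164, running total 164.00
- item 4 (142/19 per unit): 3 of 19 → value 3×142/19 = 22.4211, running total 186.42
Total 186.42.

186.42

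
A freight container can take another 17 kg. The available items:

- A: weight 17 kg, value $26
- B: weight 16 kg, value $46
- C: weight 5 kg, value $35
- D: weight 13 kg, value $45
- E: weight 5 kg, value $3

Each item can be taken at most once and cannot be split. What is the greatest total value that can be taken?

Check high-value combinations within 17 kg:
- B: weight 16, value 46
- D: weight 13, value 45
- C+E: weight 5+5=10, value 35+3=38
- C: weight 5, value 35
- A: weight 17, value 26
Best: $46.

$46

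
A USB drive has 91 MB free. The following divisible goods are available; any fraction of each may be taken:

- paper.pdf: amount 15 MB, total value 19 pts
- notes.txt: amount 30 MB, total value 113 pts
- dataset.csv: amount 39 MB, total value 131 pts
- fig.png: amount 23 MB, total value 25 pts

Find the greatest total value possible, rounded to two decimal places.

270.61

Take in order of value per unit:
- notes.txt (113/30 per unit): all 30 → value 113, running total 113.00
- dataset.csv (131/39 per unit): all 39 → value 131, running total 244.00
- paper.pdf (19/15 per unit): all 15 → value 19, running total 263.00
- fig.png (25/23 per unit): 7 of 23 → value 7×25/23 = 7.6087, running total 270.61
Total 270.61.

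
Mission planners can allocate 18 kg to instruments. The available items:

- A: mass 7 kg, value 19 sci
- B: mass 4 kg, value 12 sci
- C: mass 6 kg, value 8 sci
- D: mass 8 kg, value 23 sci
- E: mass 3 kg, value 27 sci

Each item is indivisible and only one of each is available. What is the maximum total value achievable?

69 sci

This is a 0/1 knapsack; check combinations near the capacity.
- A+D+E: mass 7+8+3=18, value 19+23+27=69
- B+D+E: mass 4+8+3=15, value 12+23+27=62
- A+B+E: mass 7+4+3=14, value 19+12+27=58
Best: 69 sci.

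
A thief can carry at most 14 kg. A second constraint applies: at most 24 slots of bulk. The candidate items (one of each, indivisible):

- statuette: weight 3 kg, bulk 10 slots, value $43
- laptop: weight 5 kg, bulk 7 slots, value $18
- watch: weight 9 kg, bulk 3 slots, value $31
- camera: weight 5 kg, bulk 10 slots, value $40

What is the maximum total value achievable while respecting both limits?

Feasible sets respecting both limits:
- statuette+camera: weight 8, bulk 20, value 83
- statuette+watch: weight 12, bulk 13, value 74
- watch+camera: weight 14, bulk 13, value 71
Best: $83.

$83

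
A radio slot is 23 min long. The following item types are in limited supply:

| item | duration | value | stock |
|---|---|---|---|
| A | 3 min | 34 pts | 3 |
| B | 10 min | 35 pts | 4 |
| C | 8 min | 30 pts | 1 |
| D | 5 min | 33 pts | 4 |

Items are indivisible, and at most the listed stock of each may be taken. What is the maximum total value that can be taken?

168 pts

Best selections within duration 23 and stock limits:
- 3×A + 2×D: duration 19, value 168
- 2×A + 3×D: duration 21, value 167
Best: 168 pts.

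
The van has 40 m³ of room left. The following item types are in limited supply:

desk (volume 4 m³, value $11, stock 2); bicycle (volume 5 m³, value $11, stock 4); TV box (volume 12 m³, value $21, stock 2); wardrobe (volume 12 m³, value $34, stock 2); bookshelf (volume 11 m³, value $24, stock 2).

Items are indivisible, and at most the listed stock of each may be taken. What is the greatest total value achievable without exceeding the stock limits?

Best selections within volume 40 and stock limits:
- 1×desk + 2×wardrobe + 1×bookshelf: volume 39, value 103
- 1×bicycle + 2×wardrobe + 1×bookshelf: volume 40, value 103
- 2×desk + 1×bicycle + 2×wardrobe: volume 37, value 101
- 1×desk + 2×bicycle + 2×wardrobe: volume 38, value 101
Best: $103.

$103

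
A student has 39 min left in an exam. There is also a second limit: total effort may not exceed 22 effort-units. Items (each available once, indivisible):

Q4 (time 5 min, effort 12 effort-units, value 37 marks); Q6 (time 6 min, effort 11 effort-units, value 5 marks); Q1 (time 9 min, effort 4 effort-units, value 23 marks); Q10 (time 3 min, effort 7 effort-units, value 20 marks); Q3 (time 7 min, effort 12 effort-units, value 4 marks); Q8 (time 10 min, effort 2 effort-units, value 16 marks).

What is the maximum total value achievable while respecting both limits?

Feasible sets respecting both limits:
- Q4+Q1+Q8: time 24, effort 18, value 76
- Q4+Q10+Q8: time 18, effort 21, value 73
- Q4+Q1: time 14, effort 16, value 60
- Q1+Q10+Q8: time 22, effort 13, value 59
Best: 76 marks.

76 marks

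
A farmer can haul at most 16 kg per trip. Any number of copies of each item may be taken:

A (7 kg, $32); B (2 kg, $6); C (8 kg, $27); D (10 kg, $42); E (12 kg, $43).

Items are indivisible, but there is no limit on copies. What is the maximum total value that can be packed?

$70

Best value-per-unit is A at 32/7; filling with it alone gives 2×32 = 64.
Optimal mix: 2×A + 1×B → weight 16, value 70.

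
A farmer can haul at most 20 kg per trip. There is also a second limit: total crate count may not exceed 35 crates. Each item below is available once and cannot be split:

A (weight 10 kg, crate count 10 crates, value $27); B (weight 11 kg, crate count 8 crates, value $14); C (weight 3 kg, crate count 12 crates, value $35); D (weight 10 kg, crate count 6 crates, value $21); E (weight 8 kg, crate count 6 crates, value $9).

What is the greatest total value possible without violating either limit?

$62

Feasible sets respecting both limits:
- A+C: weight 13, crate count 22, value 62
- C+D: weight 13, crate count 18, value 56
- B+C: weight 14, crate count 20, value 49
- A+D: weight 20, crate count 16, value 48
Best: $62.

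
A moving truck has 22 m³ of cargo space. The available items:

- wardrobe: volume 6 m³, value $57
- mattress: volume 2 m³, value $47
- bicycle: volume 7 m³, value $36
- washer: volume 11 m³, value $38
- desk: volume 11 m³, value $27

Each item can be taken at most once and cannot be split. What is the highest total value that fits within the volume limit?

Check high-value combinations within 22 m³:
- wardrobe+mattress+washer: volume 6+2+11=19, value 57+47+38=142
- wardrobe+mattress+bicycle: volume 6+2+7=15, value 57+47+36=140
- wardrobe+mattress+desk: volume 6+2+11=19, value 57+47+27=131
Best: $142.

$142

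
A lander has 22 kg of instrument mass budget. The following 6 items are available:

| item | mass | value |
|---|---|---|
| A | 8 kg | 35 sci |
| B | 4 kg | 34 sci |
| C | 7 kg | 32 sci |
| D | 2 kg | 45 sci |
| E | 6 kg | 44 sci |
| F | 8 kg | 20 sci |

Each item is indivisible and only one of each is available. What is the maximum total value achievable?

Check high-value combinations within 22 kg:
- A+B+D+E: mass 8+4+2+6=20, value 35+34+45+44=158
- B+C+D+E: mass 4+7+2+6=19, value 34+32+45+44=155
- A+B+C+D: mass 8+4+7+2=21, value 35+34+32+45=146
- B+D+E+F: mass 4+2+6+8=20, value 34+45+44+20=143
- A+B+D+F: mass 8+4+2+8=22, value 35+34+45+20=134
Best: 158 sci.

158 sci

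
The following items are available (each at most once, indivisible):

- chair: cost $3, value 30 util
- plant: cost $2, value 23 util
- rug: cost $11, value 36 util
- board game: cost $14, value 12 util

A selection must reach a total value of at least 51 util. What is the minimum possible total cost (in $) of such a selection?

5

Subsets with value ≥ 51, sorted by total cost:
- chair+plant: cost 5, value 53
- plant+rug: cost 13, value 59
- chair+rug: cost 14, value 66
- chair+plant+rug: cost 16, value 89
Minimum cost: 5 $.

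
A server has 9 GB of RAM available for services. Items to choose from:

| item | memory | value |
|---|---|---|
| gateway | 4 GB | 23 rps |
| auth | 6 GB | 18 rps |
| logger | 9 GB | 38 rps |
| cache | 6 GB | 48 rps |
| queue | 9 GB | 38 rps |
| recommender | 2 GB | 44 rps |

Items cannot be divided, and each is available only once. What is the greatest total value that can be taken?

92 rps

Check high-value combinations within 9 GB:
- cache+recommender: memory 6+2=8, value 48+44=92
- gateway+recommender: memory 4+2=6, value 23+44=67
- auth+recommender: memory 6+2=8, value 18+44=62
- cache: memory 6, value 48
- recommender: memory 2, value 44
Best: 92 rps.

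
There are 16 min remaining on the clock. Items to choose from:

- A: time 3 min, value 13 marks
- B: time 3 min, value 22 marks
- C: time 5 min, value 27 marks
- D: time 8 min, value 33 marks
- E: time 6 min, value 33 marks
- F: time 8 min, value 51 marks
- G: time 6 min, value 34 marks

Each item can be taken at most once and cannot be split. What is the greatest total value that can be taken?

100 marks

Check high-value combinations within 16 min:
- B+C+F: time 3+5+8=16, value 22+27+51=100
- A+C+F: time 3+5+8=16, value 13+27+51=91
- B+E+G: time 3+6+6=15, value 22+33+34=89
- A+B+F: time 3+3+8=14, value 13+22+51=86
Best: 100 marks.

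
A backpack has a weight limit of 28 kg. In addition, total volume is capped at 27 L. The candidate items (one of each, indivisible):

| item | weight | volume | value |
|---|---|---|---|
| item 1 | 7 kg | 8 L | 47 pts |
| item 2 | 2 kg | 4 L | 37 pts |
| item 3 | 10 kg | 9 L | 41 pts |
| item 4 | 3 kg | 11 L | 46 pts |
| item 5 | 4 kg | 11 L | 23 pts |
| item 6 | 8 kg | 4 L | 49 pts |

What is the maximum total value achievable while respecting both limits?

Feasible sets respecting both limits:
- item 1+item 2+item 4+item 6: weight 20, volume 27, value 179
- item 1+item 2+item 3+item 6: weight 27, volume 25, value 174
- item 1+item 2+item 5+item 6: weight 21, volume 27, value 156
- item 1+item 4+item 6: weight 18, volume 23, value 142
Best: 179 pts.

179 pts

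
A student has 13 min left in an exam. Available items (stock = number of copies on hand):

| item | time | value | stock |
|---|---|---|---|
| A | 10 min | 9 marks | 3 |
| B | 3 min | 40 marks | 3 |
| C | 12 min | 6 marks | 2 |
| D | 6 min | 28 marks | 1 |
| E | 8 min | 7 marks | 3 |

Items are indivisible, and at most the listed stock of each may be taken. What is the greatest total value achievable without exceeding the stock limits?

120 marks

Best selections within time 13 and stock limits:
- 3×B: time 9, value 120
- 2×B + 1×D: time 12, value 108
- 2×B: time 6, value 80
Best: 120 marks.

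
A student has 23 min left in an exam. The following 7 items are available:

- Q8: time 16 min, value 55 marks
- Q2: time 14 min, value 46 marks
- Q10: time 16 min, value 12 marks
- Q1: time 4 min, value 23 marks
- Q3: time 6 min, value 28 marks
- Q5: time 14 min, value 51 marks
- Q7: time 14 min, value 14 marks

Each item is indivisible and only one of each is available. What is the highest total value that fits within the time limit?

83 marks

Check high-value combinations within 23 min:
- Q8+Q3: time 16+6=22, value 55+28=83
- Q3+Q5: time 6+14=20, value 28+51=79
- Q8+Q1: time 16+4=20, value 55+23=78
- Q1+Q5: time 4+14=18, value 23+51=74
- Q2+Q3: time 14+6=20, value 46+28=74
Best: 83 marks.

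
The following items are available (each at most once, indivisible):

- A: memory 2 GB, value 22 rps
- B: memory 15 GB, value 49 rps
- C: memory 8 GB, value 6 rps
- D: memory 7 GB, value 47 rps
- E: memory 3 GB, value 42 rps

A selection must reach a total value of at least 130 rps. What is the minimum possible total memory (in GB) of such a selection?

Subsets with value ≥ 130, sorted by total memory:
- B+D+E: memory 25, value 138
- A+B+D+E: memory 27, value 160
- B+C+D+E: memory 33, value 144
- A+B+C+D+E: memory 35, value 166
Minimum memory: 25 GB.

25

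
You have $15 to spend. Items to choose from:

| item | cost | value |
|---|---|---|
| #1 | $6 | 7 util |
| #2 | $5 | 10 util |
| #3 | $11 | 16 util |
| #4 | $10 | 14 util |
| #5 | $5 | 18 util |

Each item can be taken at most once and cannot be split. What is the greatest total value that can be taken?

32 util

Check high-value combinations within $15:
- #4+#5: cost 10+5=15, value 14+18=32
- #2+#5: cost 5+5=10, value 10+18=28
- #1+#5: cost 6+5=11, value 7+18=25
Best: 32 util.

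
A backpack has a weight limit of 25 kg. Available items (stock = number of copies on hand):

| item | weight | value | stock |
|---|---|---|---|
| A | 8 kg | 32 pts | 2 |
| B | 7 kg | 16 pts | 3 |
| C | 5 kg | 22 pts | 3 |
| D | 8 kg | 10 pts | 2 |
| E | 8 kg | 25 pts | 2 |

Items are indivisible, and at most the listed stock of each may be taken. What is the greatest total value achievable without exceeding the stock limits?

Best selections within weight 25 and stock limits:
- 1×A + 3×C: weight 23, value 98
- 1×A + 1×B + 2×C: weight 25, value 92
- 3×C + 1×E: weight 23, value 91
Best: 98 pts.

98 pts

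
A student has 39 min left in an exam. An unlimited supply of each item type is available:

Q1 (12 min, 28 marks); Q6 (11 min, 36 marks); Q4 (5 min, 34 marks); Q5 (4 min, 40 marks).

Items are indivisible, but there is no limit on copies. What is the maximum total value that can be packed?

Best value-per-unit is Q5 at 40/4, and filling with it alone uses time 9×4=36. No mix of the others beats 9×40 = 360.

360 marks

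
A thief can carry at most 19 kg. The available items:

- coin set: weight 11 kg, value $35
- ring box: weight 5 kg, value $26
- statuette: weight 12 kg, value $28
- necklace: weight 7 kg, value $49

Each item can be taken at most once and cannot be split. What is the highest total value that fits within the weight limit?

$84

This is a 0/1 knapsack; check combinations near the capacity.
- coin set+necklace: weight 11+7=18, value 35+49=84
- statuette+necklace: weight 12+7=19, value 28+49=77
- ring box+necklace: weight 5+7=12, value 26+49=75
- coin set+ring box: weight 11+5=16, value 35+26=61
Best: $84.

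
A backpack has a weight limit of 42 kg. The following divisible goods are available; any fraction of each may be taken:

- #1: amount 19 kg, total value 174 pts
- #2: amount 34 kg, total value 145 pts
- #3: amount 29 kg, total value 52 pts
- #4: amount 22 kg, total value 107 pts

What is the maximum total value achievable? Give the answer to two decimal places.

285.26

Take in order of value per unit:
- #1 (174/19 per unit): all 19 → value 174, running total 174.00
- #4 (107/22 per unit): all 22 → value 107, running total 281.00
- #2 (145/34 per unit): 1 of 34 → value 1×145/34 = 4.2647, running total 285.26
Total 285.26.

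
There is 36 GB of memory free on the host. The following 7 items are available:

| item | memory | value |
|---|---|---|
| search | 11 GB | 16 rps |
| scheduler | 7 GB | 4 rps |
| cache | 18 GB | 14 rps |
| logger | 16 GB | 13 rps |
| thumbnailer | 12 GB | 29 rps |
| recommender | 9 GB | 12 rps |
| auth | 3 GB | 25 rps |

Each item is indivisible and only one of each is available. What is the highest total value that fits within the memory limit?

82 rps

Check high-value combinations within 36 GB:
- search+thumbnailer+recommender+auth: memory 11+12+9+3=35, value 16+29+12+25=82
- search+scheduler+thumbnailer+auth: memory 11+7+12+3=33, value 16+4+29+25=74
- search+thumbnailer+auth: memory 11+12+3=26, value 16+29+25=70
- scheduler+thumbnailer+recommender+auth: memory 7+12+9+3=31, value 4+29+12+25=70
Best: 82 rps.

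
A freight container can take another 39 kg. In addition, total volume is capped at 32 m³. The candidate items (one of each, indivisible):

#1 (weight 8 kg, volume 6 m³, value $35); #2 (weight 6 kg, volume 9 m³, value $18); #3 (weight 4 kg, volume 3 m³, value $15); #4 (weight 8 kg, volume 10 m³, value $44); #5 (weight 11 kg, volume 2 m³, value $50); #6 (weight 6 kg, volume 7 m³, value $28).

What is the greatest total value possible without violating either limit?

$172

Feasible sets respecting both limits:
- #1+#3+#4+#5+#6: weight 37, volume 28, value 172
- #1+#2+#3+#4+#5: weight 37, volume 30, value 162
- #1+#4+#5+#6: weight 33, volume 25, value 157
Best: $172.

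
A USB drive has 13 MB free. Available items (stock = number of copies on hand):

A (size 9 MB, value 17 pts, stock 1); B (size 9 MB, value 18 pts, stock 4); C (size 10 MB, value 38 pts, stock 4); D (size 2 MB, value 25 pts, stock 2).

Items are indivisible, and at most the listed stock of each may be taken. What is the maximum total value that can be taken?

68 pts

Top feasible selections:
- 1×B + 2×D: size 13, value 68
- 1×A + 2×D: size 13, value 67
- 1×C + 1×D: size 12, value 63
Best: 68 pts.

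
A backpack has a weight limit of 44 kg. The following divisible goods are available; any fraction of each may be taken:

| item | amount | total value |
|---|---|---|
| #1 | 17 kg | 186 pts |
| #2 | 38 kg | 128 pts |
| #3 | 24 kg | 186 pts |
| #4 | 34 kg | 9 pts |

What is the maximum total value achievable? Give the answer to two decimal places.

Take in order of value per unit:
- #1 (186/17 per unit): all 17 → value 186, running total 186.00
- #3 (186/24 per unit): all 24 → value 186, running total 372.00
- #2 (128/38 per unit): 3 of 38 → value 3×128/38 = 10.1053, running total 382.11
Total 382.11.

382.11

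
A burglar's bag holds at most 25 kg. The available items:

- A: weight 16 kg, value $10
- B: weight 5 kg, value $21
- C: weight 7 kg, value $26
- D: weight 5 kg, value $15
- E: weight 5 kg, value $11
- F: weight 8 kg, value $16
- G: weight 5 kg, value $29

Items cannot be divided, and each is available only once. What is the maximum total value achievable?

Check high-value combinations within 25 kg:
- B+C+F+G: weight 5+7+8+5=25, value 21+26+16+29=92
- B+C+D+G: weight 5+7+5+5=22, value 21+26+15+29=91
- B+C+E+G: weight 5+7+5+5=22, value 21+26+11+29=87
- C+D+F+G: weight 7+5+8+5=25, value 26+15+16+29=86
Best: $92.

$92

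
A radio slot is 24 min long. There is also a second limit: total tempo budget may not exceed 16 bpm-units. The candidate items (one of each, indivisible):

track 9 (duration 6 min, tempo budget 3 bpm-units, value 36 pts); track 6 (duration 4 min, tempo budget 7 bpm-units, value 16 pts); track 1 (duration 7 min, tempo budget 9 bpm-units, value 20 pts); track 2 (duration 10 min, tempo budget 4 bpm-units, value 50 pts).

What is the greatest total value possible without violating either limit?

106 pts

Feasible sets respecting both limits:
- track 9+track 1+track 2: duration 23, tempo budget 16, value 106
- track 9+track 6+track 2: duration 20, tempo budget 14, value 102
- track 9+track 2: duration 16, tempo budget 7, value 86
- track 1+track 2: duration 17, tempo budget 13, value 70
Best: 106 pts.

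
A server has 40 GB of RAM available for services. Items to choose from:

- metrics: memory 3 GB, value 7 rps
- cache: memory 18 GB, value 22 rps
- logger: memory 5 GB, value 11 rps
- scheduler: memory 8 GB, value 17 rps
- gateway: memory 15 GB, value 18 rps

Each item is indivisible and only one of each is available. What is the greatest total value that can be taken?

57 rps

Check high-value combinations within 40 GB:
- metrics+cache+logger+scheduler: memory 3+18+5+8=34, value 7+22+11+17=57
- metrics+logger+scheduler+gateway: memory 3+5+8+15=31, value 7+11+17+18=53
- cache+logger+gateway: memory 18+5+15=38, value 22+11+18=51
- cache+logger+scheduler: memory 18+5+8=31, value 22+11+17=50
Best: 57 rps.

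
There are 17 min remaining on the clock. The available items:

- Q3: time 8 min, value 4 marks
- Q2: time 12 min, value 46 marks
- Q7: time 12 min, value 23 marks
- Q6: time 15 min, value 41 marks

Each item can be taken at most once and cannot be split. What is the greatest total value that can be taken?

46 marks

Check high-value combinations within 17 min:
- Q2: time 12, value 46
- Q6: time 15, value 41
- Q7: time 12, value 23
- Q3: time 8, value 4
Best: 46 marks.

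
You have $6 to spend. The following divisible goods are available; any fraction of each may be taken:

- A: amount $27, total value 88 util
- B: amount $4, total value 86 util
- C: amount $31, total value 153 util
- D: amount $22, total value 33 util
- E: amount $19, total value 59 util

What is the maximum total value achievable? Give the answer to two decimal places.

Take in order of value per unit:
- B (86/4 per unit): all 4 → value 86, running total 86.00
- C (153/31 per unit): 2 of 31 → value 2×153/31 = 9.8710, running total 95.87
Total 95.87.

95.87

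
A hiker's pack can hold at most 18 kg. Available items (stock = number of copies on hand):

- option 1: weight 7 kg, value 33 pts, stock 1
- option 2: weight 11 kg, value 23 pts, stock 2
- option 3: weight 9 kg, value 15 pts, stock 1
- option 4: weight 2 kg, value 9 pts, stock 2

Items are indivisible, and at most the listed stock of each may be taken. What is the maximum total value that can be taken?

Top feasible selections:
- 1×option 1 + 1×option 3 + 1×option 4: weight 18, value 57
- 1×option 1 + 1×option 2: weight 18, value 56
- 1×option 1 + 2×option 4: weight 11, value 51
Best: 57 pts.

57 pts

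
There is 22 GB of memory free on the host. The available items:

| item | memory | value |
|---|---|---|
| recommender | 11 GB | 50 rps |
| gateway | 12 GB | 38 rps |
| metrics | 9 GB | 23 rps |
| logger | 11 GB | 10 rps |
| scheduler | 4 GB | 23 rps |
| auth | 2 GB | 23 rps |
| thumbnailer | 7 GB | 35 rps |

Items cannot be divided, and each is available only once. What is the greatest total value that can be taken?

This is a 0/1 knapsack; check combinations near the capacity.
- recommender+auth+thumbnailer: memory 11+2+7=20, value 50+23+35=108
- recommender+scheduler+thumbnailer: memory 11+4+7=22, value 50+23+35=108
- metrics+scheduler+auth+thumbnailer: memory 9+4+2+7=22, value 23+23+23+35=104
- recommender+scheduler+auth: memory 11+4+2=17, value 50+23+23=96
- gateway+auth+thumbnailer: memory 12+2+7=21, value 38+23+35=96
Best: 108 rps.

108 rps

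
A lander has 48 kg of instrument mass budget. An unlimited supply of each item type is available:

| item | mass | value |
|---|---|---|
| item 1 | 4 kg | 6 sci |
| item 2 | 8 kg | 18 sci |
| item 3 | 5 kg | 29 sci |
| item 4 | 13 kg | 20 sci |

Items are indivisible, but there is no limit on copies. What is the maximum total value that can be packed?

261 sci

Best value-per-unit is item 3 at 29/5, and filling with it alone uses mass 9×5=45. No mix of the others beats 9×29 = 261.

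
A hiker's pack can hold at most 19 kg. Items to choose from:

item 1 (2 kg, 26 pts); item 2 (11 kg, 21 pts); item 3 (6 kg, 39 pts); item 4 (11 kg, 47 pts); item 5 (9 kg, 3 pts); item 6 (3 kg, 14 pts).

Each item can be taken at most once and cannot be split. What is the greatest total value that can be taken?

Check high-value combinations within 19 kg:
- item 1+item 3+item 4: weight 2+6+11=19, value 26+39+47=112
- item 1+item 4+item 6: weight 2+11+3=16, value 26+47+14=87
- item 3+item 4: weight 6+11=17, value 39+47=86
- item 1+item 2+item 3: weight 2+11+6=19, value 26+21+39=86
- item 1+item 3+item 6: weight 2+6+3=11, value 26+39+14=79
Best: 112 pts.

112 pts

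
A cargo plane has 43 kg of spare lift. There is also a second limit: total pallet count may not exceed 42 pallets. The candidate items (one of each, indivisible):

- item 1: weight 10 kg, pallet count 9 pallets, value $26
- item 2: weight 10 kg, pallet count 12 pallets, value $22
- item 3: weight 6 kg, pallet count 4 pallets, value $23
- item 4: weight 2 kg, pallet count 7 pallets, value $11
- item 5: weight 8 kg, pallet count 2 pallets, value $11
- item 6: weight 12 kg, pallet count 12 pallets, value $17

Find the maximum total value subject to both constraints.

$93

Feasible sets respecting both limits:
- item 1+item 2+item 3+item 4+item 5: weight 36, pallet count 34, value 93
- item 1+item 2+item 3+item 6: weight 38, pallet count 37, value 88
- item 1+item 3+item 4+item 5+item 6: weight 38, pallet count 34, value 88
- item 1+item 2+item 4+item 5+item 6: weight 42, pallet count 42, value 87
Best: $93.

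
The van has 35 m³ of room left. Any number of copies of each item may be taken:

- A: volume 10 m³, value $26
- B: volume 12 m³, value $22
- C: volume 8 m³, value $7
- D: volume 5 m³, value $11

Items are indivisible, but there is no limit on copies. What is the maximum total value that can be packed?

$89

Best value-per-unit is A at 26/10; filling with it alone gives 3×26 = 78.
Optimal mix: 3×A + 1×D → volume 35, value 89.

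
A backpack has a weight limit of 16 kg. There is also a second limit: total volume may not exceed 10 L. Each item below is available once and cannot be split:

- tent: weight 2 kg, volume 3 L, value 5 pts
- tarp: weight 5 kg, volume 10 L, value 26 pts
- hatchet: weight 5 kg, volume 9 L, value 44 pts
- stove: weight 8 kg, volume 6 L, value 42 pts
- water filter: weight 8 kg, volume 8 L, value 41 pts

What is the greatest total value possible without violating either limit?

Feasible sets respecting both limits:
- tent+stove: weight 10, volume 9, value 47
- hatchet: weight 5, volume 9, value 44
- stove: weight 8, volume 6, value 42
- water filter: weight 8, volume 8, value 41
Best: 47 pts.

47 pts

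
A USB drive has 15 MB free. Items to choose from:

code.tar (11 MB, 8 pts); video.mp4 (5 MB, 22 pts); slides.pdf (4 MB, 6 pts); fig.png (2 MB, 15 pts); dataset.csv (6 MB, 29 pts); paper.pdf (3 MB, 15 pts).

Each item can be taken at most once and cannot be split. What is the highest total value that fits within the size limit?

Check high-value combinations within 15 MB:
- video.mp4+fig.png+dataset.csv: size 5+2+6=13, value 22+15+29=66
- video.mp4+dataset.csv+paper.pdf: size 5+6+3=14, value 22+29+15=66
- slides.pdf+fig.png+dataset.csv+paper.pdf: size 4+2+6+3=15, value 6+15+29+15=65
- fig.png+dataset.csv+paper.pdf: size 2+6+3=11, value 15+29+15=59
- video.mp4+slides.pdf+fig.png+paper.pdf: size 5+4+2+3=14, value 22+6+15+15=58
Best: 66 pts.

66 pts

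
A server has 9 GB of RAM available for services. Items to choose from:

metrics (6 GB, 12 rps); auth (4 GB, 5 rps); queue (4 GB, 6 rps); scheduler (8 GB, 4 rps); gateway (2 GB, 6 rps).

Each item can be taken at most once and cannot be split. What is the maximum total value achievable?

Check high-value combinations within 9 GB:
- metrics+gateway: memory 6+2=8, value 12+6=18
- metrics: memory 6, value 12
- queue+gateway: memory 4+2=6, value 6+6=12
- auth+gateway: memory 4+2=6, value 5+6=11
Best: 18 rps.

18 rps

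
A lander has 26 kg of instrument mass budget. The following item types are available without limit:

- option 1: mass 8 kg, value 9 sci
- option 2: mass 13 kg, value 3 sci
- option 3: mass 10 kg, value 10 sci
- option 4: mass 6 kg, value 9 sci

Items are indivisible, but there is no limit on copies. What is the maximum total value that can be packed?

36 sci

Best value-per-unit is option 4 at 9/6; filling with it alone gives 4×9 = 36.
Optimal mix: 1×option 1 + 3×option 4 → mass 26, value 36.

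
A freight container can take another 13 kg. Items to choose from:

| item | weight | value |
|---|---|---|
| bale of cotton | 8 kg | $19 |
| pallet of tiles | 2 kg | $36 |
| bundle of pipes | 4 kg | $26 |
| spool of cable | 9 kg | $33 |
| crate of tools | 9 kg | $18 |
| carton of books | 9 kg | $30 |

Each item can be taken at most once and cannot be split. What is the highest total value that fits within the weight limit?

$69

Check high-value combinations within 13 kg:
- pallet of tiles+spool of cable: weight 2+9=11, value 36+33=69
- pallet of tiles+carton of books: weight 2+9=11, value 36+30=66
- pallet of tiles+bundle of pipes: weight 2+4=6, value 36+26=62
- bundle of pipes+spool of cable: weight 4+9=13, value 26+33=59
Best: $69.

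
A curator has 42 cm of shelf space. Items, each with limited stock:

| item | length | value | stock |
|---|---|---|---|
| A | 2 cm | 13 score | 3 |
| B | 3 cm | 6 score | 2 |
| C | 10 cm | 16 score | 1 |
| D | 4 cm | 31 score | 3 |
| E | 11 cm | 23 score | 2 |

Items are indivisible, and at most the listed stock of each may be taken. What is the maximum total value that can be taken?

Best selections within length 42 and stock limits:
- 3×A + 3×D + 2×E: length 40, value 178
- 3×A + 1×B + 1×C + 3×D + 1×E: length 42, value 177
Best: 178 score.

178 score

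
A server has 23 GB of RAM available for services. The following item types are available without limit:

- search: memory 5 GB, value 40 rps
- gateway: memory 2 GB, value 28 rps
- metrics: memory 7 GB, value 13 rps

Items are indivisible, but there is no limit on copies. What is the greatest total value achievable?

308 rps

Best value-per-unit is gateway at 28/2, and filling with it alone uses memory 11×2=22. No mix of the others beats 11×28 = 308.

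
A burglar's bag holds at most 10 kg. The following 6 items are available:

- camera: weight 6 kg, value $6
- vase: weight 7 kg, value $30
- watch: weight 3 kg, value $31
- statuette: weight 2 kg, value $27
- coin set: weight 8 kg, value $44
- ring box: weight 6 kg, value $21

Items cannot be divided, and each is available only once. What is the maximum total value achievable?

$71

Check high-value combinations within 10 kg:
- statuette+coin set: weight 2+8=10, value 27+44=71
- vase+watch: weight 7+3=10, value 30+31=61
- watch+statuette: weight 3+2=5, value 31+27=58
- vase+statuette: weight 7+2=9, value 30+27=57
- watch+ring box: weight 3+6=9, value 31+21=52
Best: $71.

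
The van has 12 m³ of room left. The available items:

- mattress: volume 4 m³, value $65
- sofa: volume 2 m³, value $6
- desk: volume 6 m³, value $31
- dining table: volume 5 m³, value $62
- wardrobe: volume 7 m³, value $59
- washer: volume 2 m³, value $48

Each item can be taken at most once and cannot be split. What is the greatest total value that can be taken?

Check high-value combinations within 12 m³:
- mattress+dining table+washer: volume 4+5+2=11, value 65+62+48=175
- mattress+desk+washer: volume 4+6+2=12, value 65+31+48=144
- mattress+sofa+dining table: volume 4+2+5=11, value 65+6+62=133
Best: $175.

$175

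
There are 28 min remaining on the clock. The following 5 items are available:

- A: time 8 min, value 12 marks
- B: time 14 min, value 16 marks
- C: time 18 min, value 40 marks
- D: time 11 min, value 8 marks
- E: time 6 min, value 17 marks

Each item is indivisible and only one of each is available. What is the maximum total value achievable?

This is a 0/1 knapsack; check combinations near the capacity.
- C+E: time 18+6=24, value 40+17=57
- A+C: time 8+18=26, value 12+40=52
- A+B+E: time 8+14+6=28, value 12+16+17=45
- C: time 18, value 40
Best: 57 marks.

57 marks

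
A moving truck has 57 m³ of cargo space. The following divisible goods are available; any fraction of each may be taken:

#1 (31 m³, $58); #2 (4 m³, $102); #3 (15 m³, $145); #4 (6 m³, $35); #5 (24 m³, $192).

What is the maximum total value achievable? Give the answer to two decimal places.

488.97

Take in order of value per unit:
- #2 (102/4 per unit): all 4 → value 102, running total 102.00
- #3 (145/15 per unit): all 15 → value 145, running total 247.00
- #5 (192/24 per unit): all 24 → value 192, running total 439.00
- #4 (35/6 per unit): all 6 → value 35, running total 474.00
- #1 (58/31 per unit): 8 of 31 → value 8×58/31 = 14.9677, running total 488.97
Total 488.97.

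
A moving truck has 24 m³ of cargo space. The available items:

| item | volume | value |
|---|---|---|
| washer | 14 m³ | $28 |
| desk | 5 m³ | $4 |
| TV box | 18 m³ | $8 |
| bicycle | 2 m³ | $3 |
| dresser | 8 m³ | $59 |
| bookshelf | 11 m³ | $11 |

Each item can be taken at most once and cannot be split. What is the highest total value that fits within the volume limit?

$90

Check high-value combinations within 24 m³:
- washer+bicycle+dresser: volume 14+2+8=24, value 28+3+59=90
- washer+dresser: volume 14+8=22, value 28+59=87
- desk+dresser+bookshelf: volume 5+8+11=24, value 4+59+11=74
- bicycle+dresser+bookshelf: volume 2+8+11=21, value 3+59+11=73
Best: $90.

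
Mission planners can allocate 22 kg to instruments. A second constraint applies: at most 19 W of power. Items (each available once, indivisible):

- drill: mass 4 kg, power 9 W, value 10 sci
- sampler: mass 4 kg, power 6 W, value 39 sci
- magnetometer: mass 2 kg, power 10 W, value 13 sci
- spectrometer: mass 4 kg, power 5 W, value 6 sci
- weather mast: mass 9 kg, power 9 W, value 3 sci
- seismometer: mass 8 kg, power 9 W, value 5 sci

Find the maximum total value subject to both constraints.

52 sci

Feasible sets respecting both limits:
- sampler+magnetometer: mass 6, power 16, value 52
- drill+sampler: mass 8, power 15, value 49
- sampler+spectrometer: mass 8, power 11, value 45
- sampler+seismometer: mass 12, power 15, value 44
Best: 52 sci.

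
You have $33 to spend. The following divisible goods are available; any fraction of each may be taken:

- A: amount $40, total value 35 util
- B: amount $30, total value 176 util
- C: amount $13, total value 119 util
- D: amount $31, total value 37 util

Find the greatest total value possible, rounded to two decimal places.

236.33

Take in order of value per unit:
- C (119/13 per unit): all 13 → value 119, running total 119.00
- B (176/30 per unit): 20 of 30 → value 20×176/30 = 117.3333, running total 236.33
Total 236.33.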